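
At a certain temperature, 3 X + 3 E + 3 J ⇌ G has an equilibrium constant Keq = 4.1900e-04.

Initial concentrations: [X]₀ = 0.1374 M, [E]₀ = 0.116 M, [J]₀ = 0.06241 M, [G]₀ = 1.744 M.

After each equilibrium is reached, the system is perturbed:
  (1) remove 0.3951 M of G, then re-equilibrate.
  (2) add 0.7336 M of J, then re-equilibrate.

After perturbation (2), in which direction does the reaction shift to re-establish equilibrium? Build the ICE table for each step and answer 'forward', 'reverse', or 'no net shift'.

Q₀ = 1.7719e+09 vs Keq = 4.1900e-04 ⇒ Q>K, reverse
Step 1:
                  X         E         J         G
  Initial    0.1374     0.116   0.06241     1.744
  Change      2.265     2.265     2.265    -0.755
  Equil       2.402     2.381     2.327     0.989
  solve Keq expr → x = -0.755; check Q = 4.1900e-04
Then remove 0.3951 M of G.
Step 2:
                  X         E         J         G
  Initial     2.402     2.381     2.327    0.5939
  Change     -0.115    -0.115    -0.115   0.03832
  Equil       2.288     2.266     2.213    0.6322
  solve Keq expr → x = 0.03832; check Q = 4.1900e-04
Then add 0.7336 M of J.
Step 3:
                  X         E         J         G
  Initial     2.288     2.266     2.946    0.6322
  Change    -0.1992   -0.1992   -0.1992   0.06639
  Equil       2.088     2.067     2.747    0.6986
  solve Keq expr → x = 0.06639; check Q = 4.1900e-04

Direction: forward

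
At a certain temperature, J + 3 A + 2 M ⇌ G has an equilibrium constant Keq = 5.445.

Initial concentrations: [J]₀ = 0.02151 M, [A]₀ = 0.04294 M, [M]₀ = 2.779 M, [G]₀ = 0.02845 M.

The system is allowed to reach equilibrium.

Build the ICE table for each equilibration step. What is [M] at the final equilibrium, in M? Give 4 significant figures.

Q₀ = 2163 vs Keq = 5.445 ⇒ Q>K, reverse
Step 1:
                    J           A           M           G
  Initial     0.02151     0.04294       2.779     0.02845
  Change      0.02509     0.07528     0.05019    -0.02509
  Equil        0.0466      0.1182       2.829    0.003356
  solve Keq expr → x = -0.02509; check Q = 5.445

[M]_eq = 2.829 M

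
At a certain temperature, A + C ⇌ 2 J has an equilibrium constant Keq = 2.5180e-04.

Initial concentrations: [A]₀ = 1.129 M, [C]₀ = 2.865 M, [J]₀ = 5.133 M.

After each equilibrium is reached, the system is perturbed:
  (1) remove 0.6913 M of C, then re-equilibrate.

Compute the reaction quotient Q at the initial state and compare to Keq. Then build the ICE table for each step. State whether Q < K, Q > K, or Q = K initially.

Q₀ = 8.146; Q > K (proceeds reverse)

Q₀ = 8.146 vs Keq = 2.5180e-04 ⇒ Q>K, reverse
Step 1:
                   A          C          J
  I            1.129      2.865      5.133
  C            2.531      2.531     -5.062
  E             3.66      5.396    0.07052
  solve Keq expr → x = -2.531; check Q = 2.5180e-04
Then remove 0.6913 M of C.
Step 2:
                   A          C          J
  I             3.66      4.705    0.07052
  C         0.002317   0.002317  -0.004635
  E            3.663      4.707    0.06589
  solve Keq expr → x = -0.002317; check Q = 2.5180e-04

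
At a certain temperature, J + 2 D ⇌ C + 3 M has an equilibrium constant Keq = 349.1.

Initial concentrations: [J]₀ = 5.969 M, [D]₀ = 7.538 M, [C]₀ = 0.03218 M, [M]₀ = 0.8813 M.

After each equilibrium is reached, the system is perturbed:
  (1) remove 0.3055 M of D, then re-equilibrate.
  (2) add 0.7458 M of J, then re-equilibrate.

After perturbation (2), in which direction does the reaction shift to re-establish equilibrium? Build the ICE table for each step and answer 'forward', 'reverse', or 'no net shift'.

Q₀ = 6.4945e-05 vs Keq = 349.1 ⇒ Q<K, forward
Step 1:
                  J         D         C         M
  I           5.969     7.538   0.03218    0.8813
  C          -2.957    -5.914     2.957     8.871
  E           3.012     1.624     2.989     9.752
  solve Keq expr → x = 2.957; check Q = 349.1
Then remove 0.3055 M of D.
Step 2:
                  J         D         C         M
  I           3.012     1.318     2.989     9.752
  C         0.09388    0.1878  -0.09388   -0.2817
  E           3.106     1.506     2.895     9.471
  solve Keq expr → x = -0.09388; check Q = 349.1
Then add 0.7458 M of J.
Step 3:
                  J         D         C         M
  I           3.852     1.506     2.895     9.471
  C        -0.05011   -0.1002   0.05011    0.1503
  E           3.802     1.406     2.945     9.621
  solve Keq expr → x = 0.05011; check Q = 349.1

Direction: forward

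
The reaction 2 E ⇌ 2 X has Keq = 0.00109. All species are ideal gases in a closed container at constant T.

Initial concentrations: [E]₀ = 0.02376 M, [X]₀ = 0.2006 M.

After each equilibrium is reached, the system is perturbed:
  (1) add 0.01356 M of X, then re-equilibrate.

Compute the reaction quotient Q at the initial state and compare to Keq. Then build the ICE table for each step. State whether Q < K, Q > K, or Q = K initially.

Q₀ = 71.28; Q > K (proceeds reverse)

Q₀ = 71.28 vs Keq = 0.00109 ⇒ Q>K, reverse
Step 1:
                    E           X
  init        0.02376      0.2006
  Δ            0.1934     -0.1934
  eq           0.2172    0.007171
  solve Keq expr → x = -0.09671; check Q = 0.00109
Then add 0.01356 M of X.
Step 2:
                    E           X
  init         0.2172     0.02073
  Δ           0.01313    -0.01313
  eq           0.2303    0.007604
  solve Keq expr → x = -0.006563; check Q = 0.00109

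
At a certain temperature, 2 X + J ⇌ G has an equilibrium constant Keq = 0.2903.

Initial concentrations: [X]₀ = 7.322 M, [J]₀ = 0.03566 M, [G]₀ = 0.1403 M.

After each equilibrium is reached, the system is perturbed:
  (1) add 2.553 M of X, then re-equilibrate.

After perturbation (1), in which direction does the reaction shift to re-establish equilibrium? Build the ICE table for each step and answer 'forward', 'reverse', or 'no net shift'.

Q₀ = 0.07339 vs Keq = 0.2903 ⇒ Q<K, forward
Step 1:
                    X           J           G
  I             7.322     0.03566      0.1403
  C           -0.0498     -0.0249      0.0249
  E             7.272     0.01076      0.1652
  solve Keq expr → x = 0.0249; check Q = 0.2903
Then add 2.553 M of X.
Step 2:
                    X           J           G
  I             9.825     0.01076      0.1652
  C         -0.009373   -0.004687    0.004687
  E             9.816    0.006074      0.1699
  solve Keq expr → x = 0.004687; check Q = 0.2903

Direction: forward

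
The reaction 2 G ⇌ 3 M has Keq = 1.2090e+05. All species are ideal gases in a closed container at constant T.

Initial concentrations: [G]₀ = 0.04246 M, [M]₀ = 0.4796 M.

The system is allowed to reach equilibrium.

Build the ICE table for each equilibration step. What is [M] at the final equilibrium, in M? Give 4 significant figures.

Q₀ = 61.19 vs Keq = 1.2090e+05 ⇒ Q<K, forward
Step 1:
                  G         M
  init      0.04246    0.4796
  Δ        -0.04131   0.06197
  eq       0.001146    0.5416
  solve Keq expr → x = 0.02066; check Q = 1.2090e+05

[M]_eq = 0.5416 M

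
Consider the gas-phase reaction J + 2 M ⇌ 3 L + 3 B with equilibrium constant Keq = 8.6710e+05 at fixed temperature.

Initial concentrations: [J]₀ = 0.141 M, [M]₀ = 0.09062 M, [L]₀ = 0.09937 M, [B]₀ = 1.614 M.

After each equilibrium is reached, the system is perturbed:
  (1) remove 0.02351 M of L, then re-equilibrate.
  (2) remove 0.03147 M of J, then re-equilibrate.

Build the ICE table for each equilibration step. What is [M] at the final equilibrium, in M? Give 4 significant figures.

Q₀ = 3.563 vs Keq = 8.6710e+05 ⇒ Q<K, forward
Step 1:
                    J           M           L           B
  init          0.141     0.09062     0.09937       1.614
  Δ          -0.04486    -0.08971      0.1346      0.1346
  eq          0.09614  9.0613e-04      0.2339       1.749
  solve Keq expr → x = 0.04486; check Q = 8.6710e+05
Then remove 0.02351 M of L.
Step 2:
                    J           M           L           B
  init        0.09614  9.0613e-04      0.2104       1.749
  Δ       -6.5809e-05 -1.3162e-04  1.9743e-04  1.9743e-04
  eq          0.09608  7.7451e-04      0.2106       1.749
  solve Keq expr → x = 6.5809e-05; check Q = 8.6710e+05
Then remove 0.03147 M of J.
Step 3:
                    J           M           L           B
  init        0.06461  7.7451e-04      0.2106       1.749
  Δ        8.3738e-05  1.6748e-04 -2.5121e-04 -2.5121e-04
  eq          0.06469  9.4199e-04      0.2104       1.749
  solve Keq expr → x = -8.3738e-05; check Q = 8.6710e+05

[M]_eq = 9.4199e-04 M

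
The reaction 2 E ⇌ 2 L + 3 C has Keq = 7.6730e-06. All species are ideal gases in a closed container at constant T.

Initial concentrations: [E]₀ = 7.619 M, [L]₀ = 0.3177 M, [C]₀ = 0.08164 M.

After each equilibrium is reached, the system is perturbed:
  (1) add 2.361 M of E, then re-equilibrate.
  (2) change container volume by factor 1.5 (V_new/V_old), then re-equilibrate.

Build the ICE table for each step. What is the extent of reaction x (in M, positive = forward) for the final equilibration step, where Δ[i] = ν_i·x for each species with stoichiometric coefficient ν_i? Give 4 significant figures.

Q₀ = 9.4612e-07 vs Keq = 7.6730e-06 ⇒ Q<K, forward
Step 1:
                   E          L          C
  init         7.619     0.3177    0.08164
  Δ         -0.04524    0.04524    0.06786
  eq           7.574     0.3629     0.1495
  solve Keq expr → x = 0.02262; check Q = 7.6730e-06
Then add 2.361 M of E.
Step 2:
                   E          L          C
  init         9.935     0.3629     0.1495
  Δ         -0.01621    0.01621    0.02431
  eq           9.919     0.3791     0.1738
  solve Keq expr → x = 0.008104; check Q = 7.6730e-06
Then change container volume by factor 1.5 (V_new/V_old).
Step 3:
                   E          L          C
  init         6.612     0.2528     0.1159
  Δ         -0.02996    0.02996    0.04494
  eq           6.582     0.2827     0.1608
  solve Keq expr → x = 0.01498; check Q = 7.6730e-06

x = 0.01498 M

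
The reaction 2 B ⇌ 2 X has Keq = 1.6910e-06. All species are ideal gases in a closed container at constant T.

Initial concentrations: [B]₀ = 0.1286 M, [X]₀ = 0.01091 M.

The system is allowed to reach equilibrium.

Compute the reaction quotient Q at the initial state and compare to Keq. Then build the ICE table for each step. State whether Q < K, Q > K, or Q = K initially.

Q₀ = 0.007197; Q > K (proceeds reverse)

Q₀ = 0.007197 vs Keq = 1.6910e-06 ⇒ Q>K, reverse
Step 1:
                  B         X
  init       0.1286   0.01091
  Δ         0.01073  -0.01073
  eq         0.1393 1.8118e-04
  solve Keq expr → x = -0.005364; check Q = 1.6910e-06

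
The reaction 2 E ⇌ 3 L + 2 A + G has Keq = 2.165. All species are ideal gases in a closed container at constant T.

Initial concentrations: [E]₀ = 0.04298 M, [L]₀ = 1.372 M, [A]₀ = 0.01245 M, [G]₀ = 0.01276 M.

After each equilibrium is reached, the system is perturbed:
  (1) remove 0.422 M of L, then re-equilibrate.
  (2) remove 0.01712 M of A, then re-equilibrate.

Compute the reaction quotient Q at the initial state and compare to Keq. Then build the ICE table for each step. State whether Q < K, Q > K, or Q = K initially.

Q₀ = 0.002765; Q < K (proceeds forward)

Q₀ = 0.002765 vs Keq = 2.165 ⇒ Q<K, forward
Step 1:
                   E          L          A          G
  init       0.04298      1.372    0.01245    0.01276
  Δ          -0.0338    0.05069     0.0338     0.0169
  eq        0.009185      1.423    0.04625    0.02966
  solve Keq expr → x = 0.0169; check Q = 2.165
Then remove 0.422 M of L.
Step 2:
                   E          L          A          G
  init      0.009185      1.001    0.04625    0.02966
  Δ        -0.003195   0.004793   0.003195   0.001598
  eq        0.005989      1.005    0.04944    0.03126
  solve Keq expr → x = 0.001598; check Q = 2.165
Then remove 0.01712 M of A.
Step 3:
                   E          L          A          G
  init      0.005989      1.005    0.03232    0.03126
  Δ        -0.001783   0.002674   0.001783 8.9138e-04
  eq        0.004207      1.008     0.0341    0.03215
  solve Keq expr → x = 8.9138e-04; check Q = 2.165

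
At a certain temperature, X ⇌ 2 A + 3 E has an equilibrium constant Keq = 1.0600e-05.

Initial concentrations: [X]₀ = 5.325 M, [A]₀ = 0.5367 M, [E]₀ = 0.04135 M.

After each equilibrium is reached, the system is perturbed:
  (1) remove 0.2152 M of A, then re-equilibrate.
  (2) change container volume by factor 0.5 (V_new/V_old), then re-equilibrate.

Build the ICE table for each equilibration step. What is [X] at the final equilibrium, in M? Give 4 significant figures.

Q₀ = 3.8245e-06 vs Keq = 1.0600e-05 ⇒ Q<K, forward
Step 1:
                  X         A         E
  I           5.325    0.5367   0.04135
  C        -0.00532   0.01064   0.01596
  E            5.32    0.5473   0.05731
  solve Keq expr → x = 0.00532; check Q = 1.0600e-05
Then remove 0.2152 M of A.
Step 2:
                  X         A         E
  I            5.32    0.3321   0.05731
  C       -0.006831   0.01366   0.02049
  E           5.313    0.3458    0.0778
  solve Keq expr → x = 0.006831; check Q = 1.0600e-05
Then change container volume by factor 0.5 (V_new/V_old).
Step 3:
                  X         A         E
  I           10.63    0.6916    0.1556
  C         0.02998  -0.05996  -0.08994
  E           10.66    0.6316   0.06566
  solve Keq expr → x = -0.02998; check Q = 1.0600e-05

[X]_eq = 10.66 M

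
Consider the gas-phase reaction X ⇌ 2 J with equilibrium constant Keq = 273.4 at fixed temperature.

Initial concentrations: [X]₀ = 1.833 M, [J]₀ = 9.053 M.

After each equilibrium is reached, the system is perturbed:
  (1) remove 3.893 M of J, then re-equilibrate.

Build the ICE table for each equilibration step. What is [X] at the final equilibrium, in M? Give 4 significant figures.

[X]_eq = 0.2532 M

Q₀ = 44.71 vs Keq = 273.4 ⇒ Q<K, forward
Step 1:
                   X          J
  I            1.833      9.053
  C           -1.331      2.662
  E            0.502      11.72
  solve Keq expr → x = 1.331; check Q = 273.4
Then remove 3.893 M of J.
Step 2:
                   X          J
  I            0.502      7.822
  C          -0.2488     0.4976
  E           0.2532       8.32
  solve Keq expr → x = 0.2488; check Q = 273.4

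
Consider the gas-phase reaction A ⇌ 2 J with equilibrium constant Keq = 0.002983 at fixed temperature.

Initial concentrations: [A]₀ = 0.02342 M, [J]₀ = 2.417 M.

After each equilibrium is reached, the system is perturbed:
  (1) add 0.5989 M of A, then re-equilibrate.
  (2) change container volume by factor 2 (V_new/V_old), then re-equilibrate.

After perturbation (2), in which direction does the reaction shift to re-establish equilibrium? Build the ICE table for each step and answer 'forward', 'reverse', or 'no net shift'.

Direction: forward

Q₀ = 249.4 vs Keq = 0.002983 ⇒ Q>K, reverse
Step 1:
                    A           J
  init        0.02342       2.417
  Δ             1.179      -2.357
  eq            1.202     0.05988
  solve Keq expr → x = -1.179; check Q = 0.002983
Then add 0.5989 M of A.
Step 2:
                    A           J
  init          1.801     0.05988
  Δ          -0.00664     0.01328
  eq            1.794     0.07316
  solve Keq expr → x = 0.00664; check Q = 0.002983
Then change container volume by factor 2 (V_new/V_old).
Step 3:
                    A           J
  init         0.8971     0.03658
  Δ         -0.007468     0.01494
  eq           0.8897     0.05152
  solve Keq expr → x = 0.007468; check Q = 0.002983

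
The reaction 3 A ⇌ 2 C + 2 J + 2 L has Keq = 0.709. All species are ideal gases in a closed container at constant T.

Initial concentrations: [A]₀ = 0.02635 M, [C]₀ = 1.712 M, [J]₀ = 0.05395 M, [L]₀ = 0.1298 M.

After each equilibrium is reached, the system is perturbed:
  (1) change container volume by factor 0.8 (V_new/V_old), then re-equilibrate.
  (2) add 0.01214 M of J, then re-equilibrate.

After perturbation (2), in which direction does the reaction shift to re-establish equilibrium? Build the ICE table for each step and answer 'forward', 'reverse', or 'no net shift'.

Q₀ = 7.856 vs Keq = 0.709 ⇒ Q>K, reverse
Step 1:
                  A         C         J         L
  init      0.02635     1.712   0.05395    0.1298
  Δ         0.01919  -0.01279  -0.01279  -0.01279
  eq        0.04554     1.699   0.04116     0.117
  solve Keq expr → x = -0.006396; check Q = 0.709
Then change container volume by factor 0.8 (V_new/V_old).
Step 2:
                  A         C         J         L
  init      0.05692     2.124   0.05145    0.1463
  Δ        0.007727 -0.005151 -0.005151 -0.005151
  eq        0.06465     2.119    0.0463    0.1411
  solve Keq expr → x = -0.002576; check Q = 0.709
Then add 0.01214 M of J.
Step 3:
                  A         C         J         L
  init      0.06465     2.119   0.05844    0.1411
  Δ        0.005954 -0.003969 -0.003969 -0.003969
  eq         0.0706     2.115   0.05447    0.1371
  solve Keq expr → x = -0.001985; check Q = 0.709

Direction: reverse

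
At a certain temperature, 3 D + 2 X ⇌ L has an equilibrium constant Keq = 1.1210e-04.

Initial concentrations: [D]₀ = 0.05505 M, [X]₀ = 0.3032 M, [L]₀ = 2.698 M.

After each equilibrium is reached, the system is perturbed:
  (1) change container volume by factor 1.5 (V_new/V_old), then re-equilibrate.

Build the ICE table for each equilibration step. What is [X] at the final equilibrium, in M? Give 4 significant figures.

[X]_eq = 3.473 M

Q₀ = 1.7592e+05 vs Keq = 1.1210e-04 ⇒ Q>K, reverse
Step 1:
                  D         X         L
  init      0.05505    0.3032     2.698
  Δ           6.319     4.212    -2.106
  eq          6.374     4.516    0.5918
  solve Keq expr → x = -2.106; check Q = 1.1210e-04
Then change container volume by factor 1.5 (V_new/V_old).
Step 2:
                  D         X         L
  init        4.249      3.01    0.3945
  Δ          0.6938    0.4625   -0.2313
  eq          4.943     3.473    0.1633
  solve Keq expr → x = -0.2313; check Q = 1.1210e-04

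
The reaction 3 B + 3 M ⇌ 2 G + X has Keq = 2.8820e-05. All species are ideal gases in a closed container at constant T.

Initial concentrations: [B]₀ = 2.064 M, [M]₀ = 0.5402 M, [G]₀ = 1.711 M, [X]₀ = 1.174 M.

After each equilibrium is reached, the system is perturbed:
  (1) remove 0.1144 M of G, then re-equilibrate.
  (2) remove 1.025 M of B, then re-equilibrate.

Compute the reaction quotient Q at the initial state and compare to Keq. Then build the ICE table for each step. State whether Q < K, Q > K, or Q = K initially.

Q₀ = 2.48; Q > K (proceeds reverse)

Q₀ = 2.48 vs Keq = 2.8820e-05 ⇒ Q>K, reverse
Step 1:
                  B         M         G         X
  Initial     2.064    0.5402     1.711     1.174
  Change      2.126     2.126    -1.417   -0.7086
  Equil        4.19     2.666    0.2938    0.4654
  solve Keq expr → x = -0.7086; check Q = 2.8820e-05
Then remove 0.1144 M of G.
Step 2:
                  B         M         G         X
  Initial      4.19     2.666    0.1794    0.4654
  Change    -0.1124   -0.1124   0.07496   0.03748
  Equil       4.077     2.554    0.2543    0.5029
  solve Keq expr → x = 0.03748; check Q = 2.8820e-05
Then remove 1.025 M of B.
Step 3:
                  B         M         G         X
  Initial     3.052     2.554    0.2543    0.5029
  Change    0.09799   0.09799  -0.06532  -0.03266
  Equil        3.15     2.652     0.189    0.4702
  solve Keq expr → x = -0.03266; check Q = 2.8820e-05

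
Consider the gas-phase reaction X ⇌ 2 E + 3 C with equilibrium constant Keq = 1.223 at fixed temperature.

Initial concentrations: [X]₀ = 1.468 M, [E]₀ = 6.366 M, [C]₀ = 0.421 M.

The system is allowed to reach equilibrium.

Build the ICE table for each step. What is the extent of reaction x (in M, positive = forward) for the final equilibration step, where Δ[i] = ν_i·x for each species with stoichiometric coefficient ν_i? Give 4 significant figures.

x = -0.02129 M

Q₀ = 2.06 vs Keq = 1.223 ⇒ Q>K, reverse
Step 1:
                    X           E           C
  init          1.468       6.366       0.421
  Δ           0.02129    -0.04258    -0.06386
  eq            1.489       6.323      0.3571
  solve Keq expr → x = -0.02129; check Q = 1.223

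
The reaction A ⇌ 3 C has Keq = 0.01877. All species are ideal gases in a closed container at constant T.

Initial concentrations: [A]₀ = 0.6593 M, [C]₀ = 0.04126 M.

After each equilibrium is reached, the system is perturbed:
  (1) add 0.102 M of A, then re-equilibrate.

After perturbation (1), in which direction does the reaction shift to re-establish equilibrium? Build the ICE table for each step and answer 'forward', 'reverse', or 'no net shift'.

Direction: forward

Q₀ = 1.0654e-04 vs Keq = 0.01877 ⇒ Q<K, forward
Step 1:
                  A         C
  Initial    0.6593   0.04126
  Change    -0.0609    0.1827
  Equil      0.5984     0.224
  solve Keq expr → x = 0.0609; check Q = 0.01877
Then add 0.102 M of A.
Step 2:
                  A         C
  Initial    0.7004     0.224
  Change  -0.003876   0.01163
  Equil      0.6965    0.2356
  solve Keq expr → x = 0.003876; check Q = 0.01877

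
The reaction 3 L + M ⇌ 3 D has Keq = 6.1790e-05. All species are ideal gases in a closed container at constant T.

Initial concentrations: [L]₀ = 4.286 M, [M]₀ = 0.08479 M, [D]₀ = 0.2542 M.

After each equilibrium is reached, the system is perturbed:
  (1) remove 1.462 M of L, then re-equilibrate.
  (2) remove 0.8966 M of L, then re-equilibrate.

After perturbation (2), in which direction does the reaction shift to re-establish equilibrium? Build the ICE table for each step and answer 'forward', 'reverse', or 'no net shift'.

Q₀ = 0.002461 vs Keq = 6.1790e-05 ⇒ Q>K, reverse
Step 1:
                  L         M         D
  Initial     4.286   0.08479    0.2542
  Change     0.1631   0.05435   -0.1631
  Equil       4.449    0.1391   0.09114
  solve Keq expr → x = -0.05435; check Q = 6.1790e-05
Then remove 1.462 M of L.
Step 2:
                  L         M         D
  Initial     2.987    0.1391   0.09114
  Change    0.02802  0.009341  -0.02802
  Equil       3.015    0.1485   0.06312
  solve Keq expr → x = -0.009341; check Q = 6.1790e-05
Then remove 0.8966 M of L.
Step 3:
                  L         M         D
  Initial     2.118    0.1485   0.06312
  Change    0.01781  0.005936  -0.01781
  Equil       2.136    0.1544   0.04531
  solve Keq expr → x = -0.005936; check Q = 6.1790e-05

Direction: reverse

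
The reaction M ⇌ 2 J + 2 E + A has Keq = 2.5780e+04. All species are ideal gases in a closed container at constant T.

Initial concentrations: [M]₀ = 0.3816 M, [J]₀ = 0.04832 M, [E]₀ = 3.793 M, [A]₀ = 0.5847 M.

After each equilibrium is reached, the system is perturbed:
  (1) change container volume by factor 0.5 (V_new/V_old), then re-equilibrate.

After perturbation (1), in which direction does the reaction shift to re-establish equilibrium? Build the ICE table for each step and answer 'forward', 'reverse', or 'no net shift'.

Q₀ = 0.05147 vs Keq = 2.5780e+04 ⇒ Q<K, forward
Step 1:
                    M           J           E           A
  init         0.3816     0.04832       3.793      0.5847
  Δ           -0.3811      0.7622      0.7622      0.3811
  eq       5.1064e-04      0.8105       4.555      0.9658
  solve Keq expr → x = 0.3811; check Q = 2.5780e+04
Then change container volume by factor 0.5 (V_new/V_old).
Step 2:
                    M           J           E           A
  init       0.001021       1.621        9.11       1.932
  Δ           0.01452    -0.02904    -0.02904    -0.01452
  eq          0.01554       1.592       9.081       1.917
  solve Keq expr → x = -0.01452; check Q = 2.5780e+04

Direction: reverse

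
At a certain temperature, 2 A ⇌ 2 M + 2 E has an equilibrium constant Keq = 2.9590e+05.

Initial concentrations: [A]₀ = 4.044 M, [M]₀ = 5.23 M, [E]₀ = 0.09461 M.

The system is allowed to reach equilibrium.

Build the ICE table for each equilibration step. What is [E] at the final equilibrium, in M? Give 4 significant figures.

Q₀ = 0.01497 vs Keq = 2.9590e+05 ⇒ Q<K, forward
Step 1:
                  A         M         E
  init        4.044      5.23   0.09461
  Δ          -3.975     3.975     3.975
  eq        0.06887     9.205      4.07
  solve Keq expr → x = 1.988; check Q = 2.9590e+05

[E]_eq = 4.07 M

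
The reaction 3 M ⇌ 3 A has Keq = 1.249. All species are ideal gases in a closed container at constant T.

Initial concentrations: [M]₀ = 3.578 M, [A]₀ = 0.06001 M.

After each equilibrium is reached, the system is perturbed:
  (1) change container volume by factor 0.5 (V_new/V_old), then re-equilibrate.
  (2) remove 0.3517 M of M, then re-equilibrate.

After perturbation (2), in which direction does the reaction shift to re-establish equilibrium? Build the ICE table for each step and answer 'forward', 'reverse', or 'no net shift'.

Direction: reverse

Q₀ = 4.7179e-06 vs Keq = 1.249 ⇒ Q<K, forward
Step 1:
                  M         A
  Initial     3.578   0.06001
  Change     -1.826     1.826
  Equil       1.752     1.886
  solve Keq expr → x = 0.6088; check Q = 1.249
Then change container volume by factor 0.5 (V_new/V_old).
Step 2:
                  M         A
  Initial     3.503     3.773
  Change          0         0
  Equil       3.503     3.773
  solve Keq expr → x = 0; check Q = 1.249
Then remove 0.3517 M of M.
Step 3:
                  M         A
  Initial     3.152     3.773
  Change     0.1824   -0.1824
  Equil       3.334      3.59
  solve Keq expr → x = -0.06079; check Q = 1.249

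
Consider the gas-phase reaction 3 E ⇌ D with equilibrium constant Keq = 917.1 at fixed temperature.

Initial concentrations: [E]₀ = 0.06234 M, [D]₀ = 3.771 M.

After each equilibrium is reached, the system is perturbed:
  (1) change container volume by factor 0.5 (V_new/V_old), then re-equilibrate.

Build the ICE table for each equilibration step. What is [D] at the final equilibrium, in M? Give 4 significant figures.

[D]_eq = 7.516 M

Q₀ = 1.5565e+04 vs Keq = 917.1 ⇒ Q>K, reverse
Step 1:
                    E           D
  I           0.06234       3.771
  C           0.09741    -0.03247
  E            0.1597       3.739
  solve Keq expr → x = -0.03247; check Q = 917.1
Then change container volume by factor 0.5 (V_new/V_old).
Step 2:
                    E           D
  I            0.3195       7.477
  C           -0.1179     0.03929
  E            0.2016       7.516
  solve Keq expr → x = 0.03929; check Q = 917.1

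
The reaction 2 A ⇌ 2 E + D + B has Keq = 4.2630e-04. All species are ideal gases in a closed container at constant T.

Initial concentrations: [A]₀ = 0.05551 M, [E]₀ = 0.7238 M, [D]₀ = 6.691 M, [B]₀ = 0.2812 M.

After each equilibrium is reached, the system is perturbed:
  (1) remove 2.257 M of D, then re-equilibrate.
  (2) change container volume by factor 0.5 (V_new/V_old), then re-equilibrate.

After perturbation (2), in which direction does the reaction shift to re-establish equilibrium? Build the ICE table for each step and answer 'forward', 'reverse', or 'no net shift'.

Direction: reverse

Q₀ = 319.9 vs Keq = 4.2630e-04 ⇒ Q>K, reverse
Step 1:
                    A           E           D           B
  init        0.05551      0.7238       6.691      0.2812
  Δ            0.5605     -0.5605     -0.2803     -0.2803
  eq            0.616      0.1633       6.411  9.4637e-04
  solve Keq expr → x = -0.2803; check Q = 4.2630e-04
Then remove 2.257 M of D.
Step 2:
                    A           E           D           B
  init          0.616      0.1633       4.154  9.4637e-04
  Δ       -9.8400e-04  9.8400e-04  4.9200e-04  4.9200e-04
  eq            0.615      0.1643       4.154    0.001438
  solve Keq expr → x = 4.9200e-04; check Q = 4.2630e-04
Then change container volume by factor 0.5 (V_new/V_old).
Step 3:
                    A           E           D           B
  init           1.23      0.3286       8.308    0.002877
  Δ          0.004266   -0.004266   -0.002133   -0.002133
  eq            1.234      0.3243       8.306  7.4355e-04
  solve Keq expr → x = -0.002133; check Q = 4.2630e-04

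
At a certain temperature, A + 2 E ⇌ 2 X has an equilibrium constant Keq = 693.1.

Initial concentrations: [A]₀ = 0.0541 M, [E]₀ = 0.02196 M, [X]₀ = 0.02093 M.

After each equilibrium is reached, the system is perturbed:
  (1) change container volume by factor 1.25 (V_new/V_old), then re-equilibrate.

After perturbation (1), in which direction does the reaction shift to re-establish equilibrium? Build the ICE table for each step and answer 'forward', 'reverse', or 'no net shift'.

Direction: reverse

Q₀ = 16.79 vs Keq = 693.1 ⇒ Q<K, forward
Step 1:
                  A         E         X
  Initial    0.0541   0.02196   0.02093
  Change  -0.007763  -0.01553   0.01553
  Equil     0.04634  0.006433   0.03646
  solve Keq expr → x = 0.007763; check Q = 693.1
Then change container volume by factor 1.25 (V_new/V_old).
Step 2:
                  A         E         X
  Initial   0.03707  0.005146   0.02917
  Change  2.4589e-04 4.9177e-04 -4.9177e-04
  Equil     0.03732  0.005638   0.02867
  solve Keq expr → x = -2.4589e-04; check Q = 693.1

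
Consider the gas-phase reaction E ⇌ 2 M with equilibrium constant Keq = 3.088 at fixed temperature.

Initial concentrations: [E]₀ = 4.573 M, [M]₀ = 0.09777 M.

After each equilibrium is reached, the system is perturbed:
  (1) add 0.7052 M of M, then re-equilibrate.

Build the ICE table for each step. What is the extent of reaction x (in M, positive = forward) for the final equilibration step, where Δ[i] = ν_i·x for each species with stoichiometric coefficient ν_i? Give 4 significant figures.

x = -0.2833 M

Q₀ = 0.00209 vs Keq = 3.088 ⇒ Q<K, forward
Step 1:
                    E           M
  I             4.573     0.09777
  C            -1.493       2.986
  E              3.08       3.084
  solve Keq expr → x = 1.493; check Q = 3.088
Then add 0.7052 M of M.
Step 2:
                    E           M
  I              3.08       3.789
  C            0.2833     -0.5665
  E             3.363       3.223
  solve Keq expr → x = -0.2833; check Q = 3.088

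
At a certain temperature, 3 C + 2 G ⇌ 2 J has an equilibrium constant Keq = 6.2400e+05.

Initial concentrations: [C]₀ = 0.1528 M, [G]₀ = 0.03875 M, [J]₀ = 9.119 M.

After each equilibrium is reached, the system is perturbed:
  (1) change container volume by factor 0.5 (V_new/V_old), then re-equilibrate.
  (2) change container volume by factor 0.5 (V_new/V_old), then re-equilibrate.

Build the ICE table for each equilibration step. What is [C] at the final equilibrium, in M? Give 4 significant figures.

[C]_eq = 0.5491 M

Q₀ = 1.5523e+07 vs Keq = 6.2400e+05 ⇒ Q>K, reverse
Step 1:
                   C          G          J
  init        0.1528    0.03875      9.119
  Δ          0.08773    0.05848   -0.05848
  eq          0.2405    0.09723      9.061
  solve Keq expr → x = -0.02924; check Q = 6.2400e+05
Then change container volume by factor 0.5 (V_new/V_old).
Step 2:
                   C          G          J
  init        0.4811     0.1945      18.12
  Δ          -0.1274    -0.0849     0.0849
  eq          0.3537     0.1096      18.21
  solve Keq expr → x = 0.04245; check Q = 6.2400e+05
Then change container volume by factor 0.5 (V_new/V_old).
Step 3:
                   C          G          J
  init        0.7074     0.2191      36.41
  Δ          -0.1583    -0.1055     0.1055
  eq          0.5491     0.1136      36.52
  solve Keq expr → x = 0.05276; check Q = 6.2400e+05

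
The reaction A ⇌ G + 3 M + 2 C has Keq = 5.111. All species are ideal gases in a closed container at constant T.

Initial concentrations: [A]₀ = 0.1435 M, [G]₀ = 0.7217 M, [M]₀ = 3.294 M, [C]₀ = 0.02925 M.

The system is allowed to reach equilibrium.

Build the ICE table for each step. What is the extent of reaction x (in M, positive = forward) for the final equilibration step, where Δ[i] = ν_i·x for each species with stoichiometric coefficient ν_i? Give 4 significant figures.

Q₀ = 0.1538 vs Keq = 5.111 ⇒ Q<K, forward
Step 1:
                    A           G           M           C
  Initial      0.1435      0.7217       3.294     0.02925
  Change     -0.04789     0.04789      0.1437     0.09577
  Equil       0.09561      0.7696       3.438       0.125
  solve Keq expr → x = 0.04789; check Q = 5.111

x = 0.04789 M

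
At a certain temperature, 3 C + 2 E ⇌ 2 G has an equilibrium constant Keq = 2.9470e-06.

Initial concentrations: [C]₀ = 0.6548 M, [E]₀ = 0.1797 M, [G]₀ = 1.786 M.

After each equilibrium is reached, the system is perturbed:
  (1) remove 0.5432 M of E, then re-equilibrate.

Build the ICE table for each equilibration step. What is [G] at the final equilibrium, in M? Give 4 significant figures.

Q₀ = 351.8 vs Keq = 2.9470e-06 ⇒ Q>K, reverse
Step 1:
                   C          E          G
  init        0.6548     0.1797      1.786
  Δ            2.649      1.766     -1.766
  eq           3.304      1.946    0.02006
  solve Keq expr → x = -0.883; check Q = 2.9470e-06
Then remove 0.5432 M of E.
Step 2:
                   C          E          G
  init         3.304      1.402    0.02006
  Δ         0.008233   0.005489  -0.005489
  eq           3.312      1.408    0.01457
  solve Keq expr → x = -0.002744; check Q = 2.9470e-06

[G]_eq = 0.01457 M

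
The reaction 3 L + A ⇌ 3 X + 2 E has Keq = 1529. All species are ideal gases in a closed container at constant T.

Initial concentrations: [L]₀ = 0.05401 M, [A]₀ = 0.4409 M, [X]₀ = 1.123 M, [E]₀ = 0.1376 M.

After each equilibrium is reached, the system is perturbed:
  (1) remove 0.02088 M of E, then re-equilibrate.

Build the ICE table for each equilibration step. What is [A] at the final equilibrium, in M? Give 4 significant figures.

[A]_eq = 0.4341 M

Q₀ = 386 vs Keq = 1529 ⇒ Q<K, forward
Step 1:
                    L           A           X           E
  Initial     0.05401      0.4409       1.123      0.1376
  Change     -0.01728    -0.00576     0.01728     0.01152
  Equil       0.03673      0.4351        1.14      0.1491
  solve Keq expr → x = 0.00576; check Q = 1529
Then remove 0.02088 M of E.
Step 2:
                    L           A           X           E
  Initial     0.03673      0.4351        1.14      0.1282
  Change    -0.003048   -0.001016    0.003048    0.002032
  Equil       0.03368      0.4341       1.143      0.1303
  solve Keq expr → x = 0.001016; check Q = 1529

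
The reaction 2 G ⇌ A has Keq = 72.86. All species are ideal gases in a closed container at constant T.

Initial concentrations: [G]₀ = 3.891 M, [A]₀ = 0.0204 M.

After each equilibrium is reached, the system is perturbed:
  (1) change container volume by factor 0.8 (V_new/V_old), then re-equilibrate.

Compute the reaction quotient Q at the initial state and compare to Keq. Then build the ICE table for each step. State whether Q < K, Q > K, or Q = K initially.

Q₀ = 0.001347; Q < K (proceeds forward)

Q₀ = 0.001347 vs Keq = 72.86 ⇒ Q<K, forward
Step 1:
                  G         A
  init        3.891    0.0204
  Δ           -3.73     1.865
  eq         0.1609     1.885
  solve Keq expr → x = 1.865; check Q = 72.86
Then change container volume by factor 0.8 (V_new/V_old).
Step 2:
                  G         A
  init       0.2011     2.357
  Δ        -0.02083   0.01042
  eq         0.1803     2.367
  solve Keq expr → x = 0.01042; check Q = 72.86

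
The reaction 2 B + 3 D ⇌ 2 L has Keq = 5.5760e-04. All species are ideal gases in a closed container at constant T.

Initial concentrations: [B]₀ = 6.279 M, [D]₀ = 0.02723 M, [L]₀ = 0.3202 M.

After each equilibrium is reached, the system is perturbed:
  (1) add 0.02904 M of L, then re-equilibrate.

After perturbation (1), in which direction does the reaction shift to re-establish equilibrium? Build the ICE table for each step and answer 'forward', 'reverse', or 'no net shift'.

Direction: reverse

Q₀ = 128.8 vs Keq = 5.5760e-04 ⇒ Q>K, reverse
Step 1:
                    B           D           L
  Initial       6.279     0.02723      0.3202
  Change       0.2751      0.4126     -0.2751
  Equil         6.554      0.4398     0.04514
  solve Keq expr → x = -0.1375; check Q = 5.5760e-04
Then add 0.02904 M of L.
Step 2:
                    B           D           L
  Initial       6.554      0.4398     0.07418
  Change      0.02336     0.03504    -0.02336
  Equil         6.577      0.4749     0.05082
  solve Keq expr → x = -0.01168; check Q = 5.5760e-04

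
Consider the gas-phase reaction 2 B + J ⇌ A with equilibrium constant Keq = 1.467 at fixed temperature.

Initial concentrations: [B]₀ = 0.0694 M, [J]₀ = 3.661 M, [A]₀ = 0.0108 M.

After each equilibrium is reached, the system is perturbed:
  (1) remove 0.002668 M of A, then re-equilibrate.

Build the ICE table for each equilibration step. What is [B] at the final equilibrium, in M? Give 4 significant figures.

[B]_eq = 0.05419 M

Q₀ = 0.6125 vs Keq = 1.467 ⇒ Q<K, forward
Step 1:
                   B          J          A
  init        0.0694      3.661     0.0108
  Δ         -0.01278  -0.006389   0.006389
  eq         0.05662      3.655    0.01719
  solve Keq expr → x = 0.006389; check Q = 1.467
Then remove 0.002668 M of A.
Step 2:
                   B          J          A
  init       0.05662      3.655    0.01452
  Δ        -0.002434  -0.001217   0.001217
  eq         0.05419      3.653    0.01574
  solve Keq expr → x = 0.001217; check Q = 1.467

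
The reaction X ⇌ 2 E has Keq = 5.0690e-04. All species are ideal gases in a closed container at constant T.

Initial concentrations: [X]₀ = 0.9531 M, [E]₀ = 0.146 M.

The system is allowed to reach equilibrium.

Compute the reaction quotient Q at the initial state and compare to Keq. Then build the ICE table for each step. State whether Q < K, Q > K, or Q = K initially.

Q₀ = 0.02236; Q > K (proceeds reverse)

Q₀ = 0.02236 vs Keq = 5.0690e-04 ⇒ Q>K, reverse
Step 1:
                    X           E
  I            0.9531       0.146
  C           0.06166     -0.1233
  E             1.015     0.02268
  solve Keq expr → x = -0.06166; check Q = 5.0690e-04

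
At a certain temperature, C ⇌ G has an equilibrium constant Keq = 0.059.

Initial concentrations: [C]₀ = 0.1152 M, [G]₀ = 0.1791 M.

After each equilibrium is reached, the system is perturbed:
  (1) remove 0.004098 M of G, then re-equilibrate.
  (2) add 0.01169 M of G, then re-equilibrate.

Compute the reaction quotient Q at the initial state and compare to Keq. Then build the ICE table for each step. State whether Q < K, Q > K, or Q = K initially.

Q₀ = 1.555; Q > K (proceeds reverse)

Q₀ = 1.555 vs Keq = 0.059 ⇒ Q>K, reverse
Step 1:
                   C          G
  I           0.1152     0.1791
  C           0.1627    -0.1627
  E           0.2779     0.0164
  solve Keq expr → x = -0.1627; check Q = 0.059
Then remove 0.004098 M of G.
Step 2:
                   C          G
  I           0.2779     0.0123
  C         -0.00387    0.00387
  E            0.274    0.01617
  solve Keq expr → x = 0.00387; check Q = 0.059
Then add 0.01169 M of G.
Step 3:
                   C          G
  I            0.274    0.02786
  C          0.01104   -0.01104
  E           0.2851    0.01682
  solve Keq expr → x = -0.01104; check Q = 0.059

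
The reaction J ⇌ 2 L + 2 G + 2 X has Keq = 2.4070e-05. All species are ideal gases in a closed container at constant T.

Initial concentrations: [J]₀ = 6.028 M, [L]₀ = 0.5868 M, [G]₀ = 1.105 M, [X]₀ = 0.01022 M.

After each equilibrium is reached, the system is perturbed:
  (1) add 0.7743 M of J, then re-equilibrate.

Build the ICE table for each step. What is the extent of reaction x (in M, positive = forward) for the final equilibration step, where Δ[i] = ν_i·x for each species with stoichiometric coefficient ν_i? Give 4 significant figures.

Q₀ = 7.2851e-06 vs Keq = 2.4070e-05 ⇒ Q<K, forward
Step 1:
                  J         L         G         X
  I           6.028    0.5868     1.105   0.01022
  C       -0.003985  0.007971  0.007971  0.007971
  E           6.024    0.5948     1.113   0.01819
  solve Keq expr → x = 0.003985; check Q = 2.4070e-05
Then add 0.7743 M of J.
Step 2:
                  J         L         G         X
  I           6.798    0.5948     1.113   0.01819
  C       -5.3964e-04  0.001079  0.001079  0.001079
  E           6.798    0.5958     1.114   0.01927
  solve Keq expr → x = 5.3964e-04; check Q = 2.4070e-05

x = 5.3964e-04 M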